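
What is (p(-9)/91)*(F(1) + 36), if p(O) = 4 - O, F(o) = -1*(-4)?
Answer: 40/7 ≈ 5.7143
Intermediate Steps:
F(o) = 4
(p(-9)/91)*(F(1) + 36) = ((4 - 1*(-9))/91)*(4 + 36) = ((4 + 9)*(1/91))*40 = (13*(1/91))*40 = (⅐)*40 = 40/7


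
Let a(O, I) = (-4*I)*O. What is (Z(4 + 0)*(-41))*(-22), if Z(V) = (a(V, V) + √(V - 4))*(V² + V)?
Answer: -1154560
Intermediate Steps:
a(O, I) = -4*I*O
Z(V) = (V + V²)*(√(-4 + V) - 4*V²) (Z(V) = (-4*V*V + √(V - 4))*(V² + V) = (-4*V² + √(-4 + V))*(V + V²) = (√(-4 + V) - 4*V²)*(V + V²) = (V + V²)*(√(-4 + V) - 4*V²))
(Z(4 + 0)*(-41))*(-22) = (((4 + 0)*(√(-4 + (4 + 0)) - 4*(4 + 0)² - 4*(4 + 0)³ + (4 + 0)*√(-4 + (4 + 0))))*(-41))*(-22) = ((4*(√(-4 + 4) - 4*4² - 4*4³ + 4*√(-4 + 4)))*(-41))*(-22) = ((4*(√0 - 4*16 - 4*64 + 4*√0))*(-41))*(-22) = ((4*(0 - 64 - 256 + 4*0))*(-41))*(-22) = ((4*(0 - 64 - 256 + 0))*(-41))*(-22) = ((4*(-320))*(-41))*(-22) = -1280*(-41)*(-22) = 52480*(-22) = -1154560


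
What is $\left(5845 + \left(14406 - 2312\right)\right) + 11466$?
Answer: $29405$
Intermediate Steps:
$\left(5845 + \left(14406 - 2312\right)\right) + 11466 = \left(5845 + 12094\right) + 11466 = 17939 + 11466 = 29405$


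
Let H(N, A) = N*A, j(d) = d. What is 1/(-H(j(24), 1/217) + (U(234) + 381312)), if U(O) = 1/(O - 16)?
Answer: 47306/18038340457 ≈ 2.6225e-6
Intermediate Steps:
H(N, A) = A*N
U(O) = 1/(-16 + O)
1/(-H(j(24), 1/217) + (U(234) + 381312)) = 1/(-24/217 + (1/(-16 + 234) + 381312)) = 1/(-24/217 + (1/218 + 381312)) = 1/(-1*24/217 + (1/218 + 381312)) = 1/(-24/217 + 83126017/218) = 1/(18038340457/47306) = 47306/18038340457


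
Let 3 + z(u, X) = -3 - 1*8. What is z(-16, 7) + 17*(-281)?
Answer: -4791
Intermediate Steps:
z(u, X) = -14 (z(u, X) = -3 + (-3 - 1*8) = -3 + (-3 - 8) = -3 - 11 = -14)
z(-16, 7) + 17*(-281) = -14 + 17*(-281) = -14 - 4777 = -4791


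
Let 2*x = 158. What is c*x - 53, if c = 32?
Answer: 2475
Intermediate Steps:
x = 79 (x = (1/2)*158 = 79)
c*x - 53 = 32*79 - 53 = 2528 - 53 = 2475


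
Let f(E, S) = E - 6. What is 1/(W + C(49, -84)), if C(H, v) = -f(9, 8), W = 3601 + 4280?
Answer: 1/7878 ≈ 0.00012694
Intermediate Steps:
W = 7881
f(E, S) = -6 + E
C(H, v) = -3 (C(H, v) = -(-6 + 9) = -1*3 = -3)
1/(W + C(49, -84)) = 1/(7881 - 3) = 1/7878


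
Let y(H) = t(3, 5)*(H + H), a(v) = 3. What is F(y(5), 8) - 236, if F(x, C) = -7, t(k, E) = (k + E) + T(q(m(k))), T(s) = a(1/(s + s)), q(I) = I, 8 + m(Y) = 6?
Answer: -243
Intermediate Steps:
m(Y) = -2 (m(Y) = -8 + 6 = -2)
T(s) = 3
t(k, E) = 3 + E + k (t(k, E) = (k + E) + 3 = (E + k) + 3 = 3 + E + k)
y(H) = 22*H (y(H) = (3 + 5 + 3)*(H + H) = 11*(2*H) = 22*H)
F(y(5), 8) - 236 = -7 - 236 = -243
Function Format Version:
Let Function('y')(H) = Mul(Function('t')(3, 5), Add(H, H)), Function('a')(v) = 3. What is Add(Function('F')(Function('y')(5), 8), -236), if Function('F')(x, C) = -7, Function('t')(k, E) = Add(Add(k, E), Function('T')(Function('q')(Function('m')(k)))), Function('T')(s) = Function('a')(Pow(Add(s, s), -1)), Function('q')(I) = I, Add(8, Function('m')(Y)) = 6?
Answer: -243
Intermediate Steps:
Function('m')(Y) = -2 (Function('m')(Y) = Add(-8, 6) = -2)
Function('T')(s) = 3
Function('t')(k, E) = Add(3, E, k) (Function('t')(k, E) = Add(Add(k, E), 3) = Add(Add(E, k), 3) = Add(3, E, k))
Function('y')(H) = Mul(22, H) (Function('y')(H) = Mul(Add(3, 5, 3), Add(H, H)) = Mul(11, Mul(2, H)) = Mul(22, H))
Add(Function('F')(Function('y')(5), 8), -236) = Add(-7, -236) = -243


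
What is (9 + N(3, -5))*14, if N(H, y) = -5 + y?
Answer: -14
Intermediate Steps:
(9 + N(3, -5))*14 = (9 + (-5 - 5))*14 = (9 - 10)*14 = -1*14 = -14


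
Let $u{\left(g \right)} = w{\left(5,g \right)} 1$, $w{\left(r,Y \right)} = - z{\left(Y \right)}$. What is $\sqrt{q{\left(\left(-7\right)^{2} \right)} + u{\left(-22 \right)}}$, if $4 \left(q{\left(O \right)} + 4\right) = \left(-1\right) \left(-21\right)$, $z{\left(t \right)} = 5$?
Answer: $\frac{i \sqrt{15}}{2} \approx 1.9365 i$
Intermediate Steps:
$w{\left(r,Y \right)} = -5$ ($w{\left(r,Y \right)} = \left(-1\right) 5 = -5$)
$q{\left(O \right)} = \frac{5}{4}$ ($q{\left(O \right)} = -4 + \frac{\left(-1\right) \left(-21\right)}{4} = -4 + \frac{1}{4} \cdot 21 = -4 + \frac{21}{4} = \frac{5}{4}$)
$u{\left(g \right)} = -5$ ($u{\left(g \right)} = \left(-5\right) 1 = -5$)
$\sqrt{q{\left(\left(-7\right)^{2} \right)} + u{\left(-22 \right)}} = \sqrt{\frac{5}{4} - 5} = \sqrt{- \frac{15}{4}} = \frac{i \sqrt{15}}{2}$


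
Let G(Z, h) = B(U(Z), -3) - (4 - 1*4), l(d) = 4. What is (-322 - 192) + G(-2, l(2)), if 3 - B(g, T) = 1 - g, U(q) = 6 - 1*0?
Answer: -506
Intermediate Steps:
U(q) = 6 (U(q) = 6 + 0 = 6)
B(g, T) = 2 + g (B(g, T) = 3 - (1 - g) = 3 + (-1 + g) = 2 + g)
G(Z, h) = 8 (G(Z, h) = (2 + 6) - (4 - 1*4) = 8 - (4 - 4) = 8 - 1*0 = 8 + 0 = 8)
(-322 - 192) + G(-2, l(2)) = (-322 - 192) + 8 = -514 + 8 = -506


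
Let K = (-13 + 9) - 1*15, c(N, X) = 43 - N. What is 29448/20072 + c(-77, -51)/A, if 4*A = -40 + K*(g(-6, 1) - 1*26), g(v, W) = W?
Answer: 187037/72761 ≈ 2.5706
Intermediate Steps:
K = -19 (K = -4 - 15 = -19)
A = 435/4 (A = (-40 - 19*(1 - 1*26))/4 = (-40 - 19*(1 - 26))/4 = (-40 - 19*(-25))/4 = (-40 + 475)/4 = (¼)*435 = 435/4 ≈ 108.75)
29448/20072 + c(-77, -51)/A = 29448/20072 + (43 - 1*(-77))/(435/4) = 29448*(1/20072) + (43 + 77)*(4/435) = 3681/2509 + 120*(4/435) = 3681/2509 + 32/29 = 187037/72761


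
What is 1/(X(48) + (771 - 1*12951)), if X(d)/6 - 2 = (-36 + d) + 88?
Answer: -1/11568 ≈ -8.6445e-5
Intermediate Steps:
X(d) = 324 + 6*d (X(d) = 12 + 6*((-36 + d) + 88) = 12 + 6*(52 + d) = 12 + (312 + 6*d) = 324 + 6*d)
1/(X(48) + (771 - 1*12951)) = 1/((324 + 6*48) + (771 - 1*12951)) = 1/((324 + 288) + (771 - 12951)) = 1/(612 - 12180) = 1/(-11568) = -1/11568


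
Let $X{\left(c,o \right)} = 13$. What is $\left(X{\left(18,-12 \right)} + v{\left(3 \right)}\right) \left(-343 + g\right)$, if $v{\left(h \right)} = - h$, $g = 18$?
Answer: $-3250$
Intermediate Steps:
$\left(X{\left(18,-12 \right)} + v{\left(3 \right)}\right) \left(-343 + g\right) = \left(13 - 3\right) \left(-343 + 18\right) = \left(13 - 3\right) \left(-325\right) = 10 \left(-325\right) = -3250$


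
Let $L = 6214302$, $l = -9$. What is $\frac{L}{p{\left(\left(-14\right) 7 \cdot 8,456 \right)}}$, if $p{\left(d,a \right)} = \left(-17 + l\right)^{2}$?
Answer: $\frac{3107151}{338} \approx 9192.8$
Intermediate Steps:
$p{\left(d,a \right)} = 676$ ($p{\left(d,a \right)} = \left(-17 - 9\right)^{2} = \left(-26\right)^{2} = 676$)
$\frac{L}{p{\left(\left(-14\right) 7 \cdot 8,456 \right)}} = \frac{6214302}{676} = 6214302 \cdot \frac{1}{676} = \frac{3107151}{338}$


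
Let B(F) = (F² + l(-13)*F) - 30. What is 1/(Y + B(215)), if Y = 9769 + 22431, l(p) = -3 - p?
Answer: 1/80545 ≈ 1.2415e-5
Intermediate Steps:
Y = 32200
B(F) = -30 + F² + 10*F (B(F) = (F² + (-3 - 1*(-13))*F) - 30 = (F² + (-3 + 13)*F) - 30 = (F² + 10*F) - 30 = -30 + F² + 10*F)
1/(Y + B(215)) = 1/(32200 + (-30 + 215² + 10*215)) = 1/(32200 + (-30 + 46225 + 2150)) = 1/(32200 + 48345) = 1/80545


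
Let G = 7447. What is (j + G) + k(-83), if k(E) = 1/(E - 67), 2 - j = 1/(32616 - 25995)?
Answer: 2465989193/331050 ≈ 7449.0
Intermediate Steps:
j = 13241/6621 (j = 2 - 1/(32616 - 25995) = 2 - 1/6621 = 13241/6621 ≈ 1.9998)
k(E) = 1/(-67 + E)
(j + G) + k(-83) = (13241/6621 + 7447) + 1/(-67 - 83) = 49319828/6621 + 1/(-150) = 49319828/6621 - 1/150 = 2465989193/331050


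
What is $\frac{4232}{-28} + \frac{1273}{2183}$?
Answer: $- \frac{2300703}{15281} \approx -150.56$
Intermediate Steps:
$\frac{4232}{-28} + \frac{1273}{2183} = 4232 \left(- \frac{1}{28}\right) + 1273 \cdot \frac{1}{2183} = - \frac{1058}{7} + \frac{1273}{2183} = - \frac{2300703}{15281}$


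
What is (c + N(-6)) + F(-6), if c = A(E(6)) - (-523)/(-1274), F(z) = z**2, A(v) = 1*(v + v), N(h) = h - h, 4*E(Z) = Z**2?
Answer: 68273/1274 ≈ 53.589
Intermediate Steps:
E(Z) = Z**2/4
N(h) = 0
A(v) = 2*v (A(v) = 1*(2*v) = 2*v)
c = 22409/1274 (c = 2*((1/4)*6**2) - (-523)/(-1274) = 2*((1/4)*36) - (-523)*(-1)/1274 = 2*9 - 1*523/1274 = 18 - 523/1274 = 22409/1274 ≈ 17.589)
(c + N(-6)) + F(-6) = (22409/1274 + 0) + (-6)**2 = 22409/1274 + 36 = 68273/1274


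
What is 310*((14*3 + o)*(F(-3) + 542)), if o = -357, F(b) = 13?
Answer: -54195750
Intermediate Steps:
310*((14*3 + o)*(F(-3) + 542)) = 310*((14*3 - 357)*(13 + 542)) = 310*((42 - 357)*555) = 310*(-315*555) = 310*(-174825) = -54195750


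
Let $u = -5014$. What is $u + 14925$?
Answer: $9911$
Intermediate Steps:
$u + 14925 = -5014 + 14925 = 9911$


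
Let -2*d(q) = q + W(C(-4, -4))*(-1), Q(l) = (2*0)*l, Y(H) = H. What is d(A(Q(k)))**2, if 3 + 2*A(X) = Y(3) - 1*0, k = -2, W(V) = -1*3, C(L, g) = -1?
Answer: 9/4 ≈ 2.2500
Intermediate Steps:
W(V) = -3
Q(l) = 0 (Q(l) = 0*l = 0)
A(X) = 0 (A(X) = -3/2 + (3 - 1*0)/2 = -3/2 + (3 + 0)/2 = -3/2 + (1/2)*3 = -3/2 + 3/2 = 0)
d(q) = -3/2 - q/2 (d(q) = -(q - 3*(-1))/2 = -(q + 3)/2 = -(3 + q)/2 = -3/2 - q/2)
d(A(Q(k)))**2 = (-3/2 - 1/2*0)**2 = (-3/2 + 0)**2 = (-3/2)**2 = 9/4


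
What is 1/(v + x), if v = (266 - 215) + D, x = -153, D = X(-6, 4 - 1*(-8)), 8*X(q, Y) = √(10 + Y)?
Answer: -3264/332917 - 4*√22/332917 ≈ -0.0098606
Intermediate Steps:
X(q, Y) = √(10 + Y)/8
D = √22/8 (D = √(10 + (4 - 1*(-8)))/8 = √(10 + (4 + 8))/8 = √(10 + 12)/8 = √22/8 ≈ 0.58630)
v = 51 + √22/8 (v = (266 - 215) + √22/8 = 51 + √22/8 ≈ 51.586)
1/(v + x) = 1/((51 + √22/8) - 153) = 1/(-102 + √22/8)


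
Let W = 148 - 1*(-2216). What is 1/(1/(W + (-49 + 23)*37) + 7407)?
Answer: 1402/10384615 ≈ 0.00013501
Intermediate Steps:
W = 2364 (W = 148 + 2216 = 2364)
1/(1/(W + (-49 + 23)*37) + 7407) = 1/(1/(2364 + (-49 + 23)*37) + 7407) = 1/(1/(2364 - 26*37) + 7407) = 1/(1/(2364 - 962) + 7407) = 1/(1/1402 + 7407) = 1/(10384615/1402) = 1402/10384615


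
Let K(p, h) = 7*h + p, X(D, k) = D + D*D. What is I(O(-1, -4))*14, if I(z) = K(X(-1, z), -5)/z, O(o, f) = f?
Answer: 245/2 ≈ 122.50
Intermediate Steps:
X(D, k) = D + D²
K(p, h) = p + 7*h
I(z) = -35/z (I(z) = (-(1 - 1) + 7*(-5))/z = (-1*0 - 35)/z = (0 - 35)/z = -35/z)
I(O(-1, -4))*14 = -35/(-4)*14 = -35*(-¼)*14 = (35/4)*14 = 245/2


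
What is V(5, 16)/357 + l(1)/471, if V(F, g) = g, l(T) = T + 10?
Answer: 3821/56049 ≈ 0.068172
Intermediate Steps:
l(T) = 10 + T
V(5, 16)/357 + l(1)/471 = 16/357 + (10 + 1)/471 = 16*(1/357) + 11*(1/471) = 16/357 + 11/471 = 3821/56049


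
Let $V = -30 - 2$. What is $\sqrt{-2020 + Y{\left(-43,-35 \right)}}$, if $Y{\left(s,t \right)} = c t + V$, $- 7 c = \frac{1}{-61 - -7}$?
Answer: $\frac{i \sqrt{664878}}{18} \approx 45.3 i$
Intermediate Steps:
$c = \frac{1}{378}$ ($c = - \frac{1}{7 \left(-61 - -7\right)} = - \frac{1}{7 \left(-61 + 7\right)} = - \frac{1}{7 \left(-54\right)} = \left(- \frac{1}{7}\right) \left(- \frac{1}{54}\right) = \frac{1}{378} \approx 0.0026455$)
$V = -32$ ($V = -30 - 2 = -32$)
$Y{\left(s,t \right)} = -32 + \frac{t}{378}$ ($Y{\left(s,t \right)} = \frac{t}{378} - 32 = -32 + \frac{t}{378}$)
$\sqrt{-2020 + Y{\left(-43,-35 \right)}} = \sqrt{-2020 + \left(-32 + \frac{1}{378} \left(-35\right)\right)} = \sqrt{-2020 - \frac{1733}{54}} = \sqrt{- \frac{110813}{54}} = \frac{i \sqrt{664878}}{18}$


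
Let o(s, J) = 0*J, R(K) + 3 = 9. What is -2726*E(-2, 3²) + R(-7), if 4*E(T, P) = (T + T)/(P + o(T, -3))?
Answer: 2780/9 ≈ 308.89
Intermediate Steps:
R(K) = 6 (R(K) = -3 + 9 = 6)
o(s, J) = 0
E(T, P) = T/(2*P) (E(T, P) = ((T + T)/(P + 0))/4 = ((2*T)/P)/4 = (2*T/P)/4 = T/(2*P))
-2726*E(-2, 3²) + R(-7) = -2726*(½)*(-2)/3² + 6 = -2726*(½)*(-2)/9 + 6 = -2726*(½)*(-2)*(⅑) + 6 = -2726*(-1)/9 + 6 = -94*(-29/9) + 6 = 2726/9 + 6 = 2780/9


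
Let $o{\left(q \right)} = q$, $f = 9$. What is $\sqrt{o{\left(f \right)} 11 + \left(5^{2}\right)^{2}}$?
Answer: $2 \sqrt{181} \approx 26.907$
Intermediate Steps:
$\sqrt{o{\left(f \right)} 11 + \left(5^{2}\right)^{2}} = \sqrt{9 \cdot 11 + \left(5^{2}\right)^{2}} = \sqrt{99 + 25^{2}} = \sqrt{99 + 625} = \sqrt{724} = 2 \sqrt{181}$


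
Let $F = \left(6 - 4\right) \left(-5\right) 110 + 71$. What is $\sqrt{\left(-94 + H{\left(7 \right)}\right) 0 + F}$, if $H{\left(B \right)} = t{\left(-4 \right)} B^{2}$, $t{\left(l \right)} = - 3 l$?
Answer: $7 i \sqrt{21} \approx 32.078 i$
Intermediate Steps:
$H{\left(B \right)} = 12 B^{2}$ ($H{\left(B \right)} = \left(-3\right) \left(-4\right) B^{2} = 12 B^{2}$)
$F = -1029$ ($F = 2 \left(-5\right) 110 + 71 = \left(-10\right) 110 + 71 = -1100 + 71 = -1029$)
$\sqrt{\left(-94 + H{\left(7 \right)}\right) 0 + F} = \sqrt{\left(-94 + 12 \cdot 7^{2}\right) 0 - 1029} = \sqrt{\left(-94 + 12 \cdot 49\right) 0 - 1029} = \sqrt{\left(-94 + 588\right) 0 - 1029} = \sqrt{494 \cdot 0 - 1029} = \sqrt{0 - 1029} = \sqrt{-1029} = 7 i \sqrt{21}$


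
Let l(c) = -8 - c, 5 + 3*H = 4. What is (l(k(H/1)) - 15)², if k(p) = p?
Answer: 4624/9 ≈ 513.78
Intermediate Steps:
H = -⅓ (H = -5/3 + (⅓)*4 = -5/3 + 4/3 = -⅓ ≈ -0.33333)
(l(k(H/1)) - 15)² = ((-8 - (-1)/(3*1)) - 15)² = ((-8 - (-1)/3) - 15)² = ((-8 - 1*(-⅓)) - 15)² = ((-8 + ⅓) - 15)² = (-23/3 - 15)² = (-68/3)² = 4624/9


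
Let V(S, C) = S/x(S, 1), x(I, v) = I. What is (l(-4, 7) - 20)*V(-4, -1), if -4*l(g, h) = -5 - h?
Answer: -17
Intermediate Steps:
l(g, h) = 5/4 + h/4 (l(g, h) = -(-5 - h)/4 = 5/4 + h/4)
V(S, C) = 1 (V(S, C) = S/S = 1)
(l(-4, 7) - 20)*V(-4, -1) = ((5/4 + (¼)*7) - 20)*1 = ((5/4 + 7/4) - 20)*1 = (3 - 20)*1 = -17*1 = -17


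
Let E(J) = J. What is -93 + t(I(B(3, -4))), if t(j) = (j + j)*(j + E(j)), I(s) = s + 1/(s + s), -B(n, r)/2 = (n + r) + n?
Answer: -399/16 ≈ -24.938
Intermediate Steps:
B(n, r) = -4*n - 2*r (B(n, r) = -2*((n + r) + n) = -2*(r + 2*n) = -4*n - 2*r)
I(s) = s + 1/(2*s)
t(j) = 4*j² (t(j) = (j + j)*(j + j) = (2*j)*(2*j) = 4*j²)
-93 + t(I(B(3, -4))) = -93 + 4*((-4*3 - 2*(-4)) + 1/(2*(-4*3 - 2*(-4))))² = -93 + 4*((-12 + 8) + 1/(2*(-12 + 8)))² = -93 + 4*(-4 + (½)/(-4))² = -93 + 4*(-4 + (½)*(-¼))² = -93 + 4*(-4 - ⅛)² = -93 + 4*(-33/8)² = -93 + 4*(1089/64) = -93 + 1089/16 = -399/16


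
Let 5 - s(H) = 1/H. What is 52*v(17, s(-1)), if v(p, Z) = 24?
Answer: 1248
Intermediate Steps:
s(H) = 5 - 1/H
52*v(17, s(-1)) = 52*24 = 1248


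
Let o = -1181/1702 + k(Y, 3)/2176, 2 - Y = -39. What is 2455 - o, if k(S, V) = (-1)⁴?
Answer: 4547394157/1851776 ≈ 2455.7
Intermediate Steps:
Y = 41 (Y = 2 - 1*(-39) = 2 + 39 = 41)
k(S, V) = 1
o = -1284077/1851776 (o = -1181/1702 + 1/2176 = -1284077/1851776 ≈ -0.69343)
2455 - o = 2455 - 1*(-1284077/1851776) = 2455 + 1284077/1851776 = 4547394157/1851776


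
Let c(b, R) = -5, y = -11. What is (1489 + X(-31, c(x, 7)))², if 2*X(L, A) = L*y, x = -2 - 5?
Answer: 11015761/4 ≈ 2.7539e+6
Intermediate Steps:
x = -7
X(L, A) = -11*L/2 (X(L, A) = (L*(-11))/2 = (-11*L)/2 = -11*L/2)
(1489 + X(-31, c(x, 7)))² = (1489 - 11/2*(-31))² = (1489 + 341/2)² = (3319/2)² = 11015761/4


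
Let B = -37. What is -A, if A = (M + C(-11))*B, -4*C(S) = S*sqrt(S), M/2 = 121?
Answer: 8954 + 407*I*sqrt(11)/4 ≈ 8954.0 + 337.47*I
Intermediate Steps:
M = 242 (M = 2*121 = 242)
C(S) = -S**(3/2)/4 (C(S) = -S*sqrt(S)/4 = -S**(3/2)/4)
A = -8954 - 407*I*sqrt(11)/4 (A = (242 - (-11)*I*sqrt(11)/4)*(-37) = (242 + 11*I*sqrt(11)/4)*(-37) = -8954 - 407*I*sqrt(11)/4 ≈ -8954.0 - 337.47*I)
-A = -(-8954 - 407*I*sqrt(11)/4) = 8954 + 407*I*sqrt(11)/4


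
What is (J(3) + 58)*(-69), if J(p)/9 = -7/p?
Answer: -2553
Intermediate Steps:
J(p) = -63/p (J(p) = 9*(-7/p) = -63/p)
(J(3) + 58)*(-69) = (-63/3 + 58)*(-69) = (-63*⅓ + 58)*(-69) = (-21 + 58)*(-69) = 37*(-69) = -2553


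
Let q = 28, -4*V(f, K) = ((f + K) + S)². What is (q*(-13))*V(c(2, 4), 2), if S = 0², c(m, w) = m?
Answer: 1456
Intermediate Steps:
S = 0
V(f, K) = -(K + f)²/4 (V(f, K) = -((f + K) + 0)²/4 = -((K + f) + 0)²/4 = -(K + f)²/4)
(q*(-13))*V(c(2, 4), 2) = (28*(-13))*(-(2 + 2)²/4) = -(-91)*4² = -(-91)*16 = -364*(-4) = 1456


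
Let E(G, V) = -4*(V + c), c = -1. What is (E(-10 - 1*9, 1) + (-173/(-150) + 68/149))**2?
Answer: 1294344529/499522500 ≈ 2.5912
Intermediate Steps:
E(G, V) = 4 - 4*V (E(G, V) = -4*(V - 1) = -4*(-1 + V) = 4 - 4*V)
(E(-10 - 1*9, 1) + (-173/(-150) + 68/149))**2 = ((4 - 4*1) + (-173/(-150) + 68/149))**2 = ((4 - 4) + (-173*(-1/150) + 68*(1/149)))**2 = (0 + (173/150 + 68/149))**2 = (0 + 35977/22350)**2 = (35977/22350)**2 = 1294344529/499522500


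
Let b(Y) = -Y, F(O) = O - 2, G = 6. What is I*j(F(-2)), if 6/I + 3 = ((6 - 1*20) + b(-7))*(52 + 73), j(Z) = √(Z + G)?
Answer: -3*√2/439 ≈ -0.0096643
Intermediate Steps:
F(O) = -2 + O
j(Z) = √(6 + Z) (j(Z) = √(Z + 6) = √(6 + Z))
I = -3/439 (I = 6/(-3 + ((6 - 1*20) - 1*(-7))*(52 + 73)) = 6/(-3 + ((6 - 20) + 7)*125) = 6/(-3 + (-14 + 7)*125) = 6/(-3 - 7*125) = 6/(-3 - 875) = 6/(-878) = 6*(-1/878) = -3/439 ≈ -0.0068337)
I*j(F(-2)) = -3*√(6 + (-2 - 2))/439 = -3*√(6 - 4)/439 = -3*√2/439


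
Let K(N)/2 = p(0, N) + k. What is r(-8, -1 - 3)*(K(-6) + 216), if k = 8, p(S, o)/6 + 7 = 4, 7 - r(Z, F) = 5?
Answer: 392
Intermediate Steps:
r(Z, F) = 2 (r(Z, F) = 7 - 1*5 = 7 - 5 = 2)
p(S, o) = -18 (p(S, o) = -42 + 6*4 = -42 + 24 = -18)
K(N) = -20 (K(N) = 2*(-18 + 8) = 2*(-10) = -20)
r(-8, -1 - 3)*(K(-6) + 216) = 2*(-20 + 216) = 2*196 = 392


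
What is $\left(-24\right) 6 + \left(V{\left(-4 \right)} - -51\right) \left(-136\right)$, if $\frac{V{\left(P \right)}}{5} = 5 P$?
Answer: $6520$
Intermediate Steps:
$V{\left(P \right)} = 25 P$ ($V{\left(P \right)} = 5 \cdot 5 P = 25 P$)
$\left(-24\right) 6 + \left(V{\left(-4 \right)} - -51\right) \left(-136\right) = \left(-24\right) 6 + \left(25 \left(-4\right) - -51\right) \left(-136\right) = -144 + \left(-100 + 51\right) \left(-136\right) = -144 - -6664 = -144 + 6664 = 6520$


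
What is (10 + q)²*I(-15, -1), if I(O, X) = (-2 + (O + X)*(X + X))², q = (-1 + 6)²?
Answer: 1102500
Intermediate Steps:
q = 25 (q = 5² = 25)
I(O, X) = (-2 + 2*X*(O + X))² (I(O, X) = (-2 + (O + X)*(2*X))² = (-2 + 2*X*(O + X))²)
(10 + q)²*I(-15, -1) = (10 + 25)²*(4*(-1 + (-1)² - 15*(-1))²) = 35²*(4*(-1 + 1 + 15)²) = 1225*(4*15²) = 1225*(4*225) = 1225*900 = 1102500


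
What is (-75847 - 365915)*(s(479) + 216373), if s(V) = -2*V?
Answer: -95162161230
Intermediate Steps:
(-75847 - 365915)*(s(479) + 216373) = (-75847 - 365915)*(-2*479 + 216373) = -441762*(-958 + 216373) = -441762*215415 = -95162161230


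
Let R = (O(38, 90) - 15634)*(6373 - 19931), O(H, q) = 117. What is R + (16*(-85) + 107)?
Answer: 210378233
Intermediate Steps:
R = 210379486 (R = (117 - 15634)*(6373 - 19931) = -15517*(-13558) = 210379486)
R + (16*(-85) + 107) = 210379486 + (16*(-85) + 107) = 210379486 + (-1360 + 107) = 210379486 - 1253 = 210378233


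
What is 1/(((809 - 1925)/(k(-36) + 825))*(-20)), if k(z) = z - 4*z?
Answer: 311/7440 ≈ 0.041801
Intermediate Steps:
k(z) = -3*z
1/(((809 - 1925)/(k(-36) + 825))*(-20)) = 1/(((809 - 1925)/(-3*(-36) + 825))*(-20)) = 1/(-1116/(108 + 825)*(-20)) = 1/(-1116/933*(-20)) = 1/(-1116*1/933*(-20)) = 1/(-372/311*(-20)) = 1/(7440/311) = 311/7440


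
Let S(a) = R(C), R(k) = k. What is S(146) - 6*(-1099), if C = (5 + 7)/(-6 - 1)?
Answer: 46146/7 ≈ 6592.3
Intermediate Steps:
C = -12/7 (C = 12/(-7) = 12*(-⅐) = -12/7 ≈ -1.7143)
S(a) = -12/7
S(146) - 6*(-1099) = -12/7 - 6*(-1099) = -12/7 + 6594 = 46146/7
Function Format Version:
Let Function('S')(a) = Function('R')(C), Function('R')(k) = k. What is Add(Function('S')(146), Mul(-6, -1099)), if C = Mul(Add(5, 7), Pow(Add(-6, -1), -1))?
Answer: Rational(46146, 7) ≈ 6592.3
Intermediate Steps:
C = Rational(-12, 7) (C = Mul(12, Pow(-7, -1)) = Mul(12, Rational(-1, 7)) = Rational(-12, 7) ≈ -1.7143)
Function('S')(a) = Rational(-12, 7)
Add(Function('S')(146), Mul(-6, -1099)) = Add(Rational(-12, 7), Mul(-6, -1099)) = Add(Rational(-12, 7), 6594) = Rational(46146, 7)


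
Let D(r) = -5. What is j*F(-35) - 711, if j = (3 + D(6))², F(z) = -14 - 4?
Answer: -783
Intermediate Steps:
F(z) = -18
j = 4 (j = (3 - 5)² = (-2)² = 4)
j*F(-35) - 711 = 4*(-18) - 711 = -72 - 711 = -783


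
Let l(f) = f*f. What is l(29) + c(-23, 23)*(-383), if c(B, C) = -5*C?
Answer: 44886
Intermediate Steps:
l(f) = f²
l(29) + c(-23, 23)*(-383) = 29² - 5*23*(-383) = 841 - 115*(-383) = 841 + 44045 = 44886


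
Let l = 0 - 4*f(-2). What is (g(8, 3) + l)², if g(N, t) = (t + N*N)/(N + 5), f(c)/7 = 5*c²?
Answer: 52027369/169 ≈ 3.0785e+5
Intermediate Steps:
f(c) = 35*c² (f(c) = 7*(5*c²) = 35*c²)
g(N, t) = (t + N²)/(5 + N)
l = -560 (l = 0 - 140*(-2)² = 0 - 140*4 = 0 - 4*140 = 0 - 560 = -560)
(g(8, 3) + l)² = ((3 + 8²)/(5 + 8) - 560)² = ((3 + 64)/13 - 560)² = ((1/13)*67 - 560)² = (67/13 - 560)² = (-7213/13)² = 52027369/169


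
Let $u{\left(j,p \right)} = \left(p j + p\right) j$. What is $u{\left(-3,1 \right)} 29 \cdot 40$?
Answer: $6960$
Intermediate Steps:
$u{\left(j,p \right)} = j \left(p + j p\right)$ ($u{\left(j,p \right)} = \left(j p + p\right) j = \left(p + j p\right) j = j \left(p + j p\right)$)
$u{\left(-3,1 \right)} 29 \cdot 40 = \left(-3\right) 1 \left(1 - 3\right) 29 \cdot 40 = \left(-3\right) 1 \left(-2\right) 29 \cdot 40 = 6 \cdot 29 \cdot 40 = 174 \cdot 40 = 6960$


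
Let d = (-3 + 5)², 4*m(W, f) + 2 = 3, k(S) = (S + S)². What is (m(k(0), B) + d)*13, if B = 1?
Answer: 221/4 ≈ 55.250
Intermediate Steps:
k(S) = 4*S² (k(S) = (2*S)² = 4*S²)
m(W, f) = ¼ (m(W, f) = -½ + (¼)*3 = -½ + ¾ = ¼)
d = 4 (d = 2² = 4)
(m(k(0), B) + d)*13 = (¼ + 4)*13 = (17/4)*13 = 221/4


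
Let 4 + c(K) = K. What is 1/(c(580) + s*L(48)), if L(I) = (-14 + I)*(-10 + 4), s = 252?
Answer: -1/50832 ≈ -1.9673e-5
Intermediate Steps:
L(I) = 84 - 6*I (L(I) = (-14 + I)*(-6) = 84 - 6*I)
c(K) = -4 + K
1/(c(580) + s*L(48)) = 1/((-4 + 580) + 252*(84 - 6*48)) = 1/(576 + 252*(84 - 288)) = 1/(576 + 252*(-204)) = 1/(576 - 51408) = 1/(-50832) = -1/50832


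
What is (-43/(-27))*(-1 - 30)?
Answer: -1333/27 ≈ -49.370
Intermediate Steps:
(-43/(-27))*(-1 - 30) = -43*(-1/27)*(-31) = (43/27)*(-31) = -1333/27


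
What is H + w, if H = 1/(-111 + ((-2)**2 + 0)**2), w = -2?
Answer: -191/95 ≈ -2.0105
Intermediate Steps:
H = -1/95 (H = 1/(-111 + (4 + 0)**2) = 1/(-111 + 4**2) = 1/(-111 + 16) = 1/(-95) = -1/95 ≈ -0.010526)
H + w = -1/95 - 2 = -191/95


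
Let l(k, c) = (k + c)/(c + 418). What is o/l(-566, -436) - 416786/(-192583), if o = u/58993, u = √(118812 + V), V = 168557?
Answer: 416786/192583 + 3*√287369/9851831 ≈ 2.1644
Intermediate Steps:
u = √287369 (u = √(118812 + 168557) = √287369 ≈ 536.07)
l(k, c) = (c + k)/(418 + c)
o = √287369/58993 ≈ 0.0090870
o/l(-566, -436) - 416786/(-192583) = (√287369/58993)/(((-436 - 566)/(418 - 436))) - 416786/(-192583) = (√287369/58993)/((-1002/(-18))) - 416786*(-1/192583) = (√287369/58993)/((-1/18*(-1002))) + 416786/192583 = (√287369/58993)/(167/3) + 416786/192583 = (√287369/58993)*(3/167) + 416786/192583 = 3*√287369/9851831 + 416786/192583 = 416786/192583 + 3*√287369/9851831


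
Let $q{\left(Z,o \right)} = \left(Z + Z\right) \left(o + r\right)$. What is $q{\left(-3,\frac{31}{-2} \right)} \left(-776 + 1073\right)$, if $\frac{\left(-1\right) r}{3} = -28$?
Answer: $-122067$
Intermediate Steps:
$r = 84$ ($r = \left(-3\right) \left(-28\right) = 84$)
$q{\left(Z,o \right)} = 2 Z \left(84 + o\right)$ ($q{\left(Z,o \right)} = \left(Z + Z\right) \left(o + 84\right) = 2 Z \left(84 + o\right)$)
$q{\left(-3,\frac{31}{-2} \right)} \left(-776 + 1073\right) = 2 \left(-3\right) \left(84 + \frac{31}{-2}\right) \left(-776 + 1073\right) = 2 \left(-3\right) \left(84 + 31 \left(- \frac{1}{2}\right)\right) 297 = 2 \left(-3\right) \left(84 - \frac{31}{2}\right) 297 = 2 \left(-3\right) \frac{137}{2} \cdot 297 = \left(-411\right) 297 = -122067$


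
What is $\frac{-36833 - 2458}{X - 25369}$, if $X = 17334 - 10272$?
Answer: $\frac{39291}{18307} \approx 2.1462$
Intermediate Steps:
$X = 7062$
$\frac{-36833 - 2458}{X - 25369} = \frac{-36833 - 2458}{7062 - 25369} = - \frac{39291}{-18307} = \left(-39291\right) \left(- \frac{1}{18307}\right) = \frac{39291}{18307}$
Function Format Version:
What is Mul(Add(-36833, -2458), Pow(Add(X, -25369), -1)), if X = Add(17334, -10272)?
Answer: Rational(39291, 18307) ≈ 2.1462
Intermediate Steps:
X = 7062
Mul(Add(-36833, -2458), Pow(Add(X, -25369), -1)) = Mul(Add(-36833, -2458), Pow(Add(7062, -25369), -1)) = Mul(-39291, Pow(-18307, -1)) = Mul(-39291, Rational(-1, 18307)) = Rational(39291, 18307)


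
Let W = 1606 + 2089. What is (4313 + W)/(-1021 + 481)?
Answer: -2002/135 ≈ -14.830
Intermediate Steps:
W = 3695
(4313 + W)/(-1021 + 481) = (4313 + 3695)/(-1021 + 481) = 8008/(-540) = 8008*(-1/540) = -2002/135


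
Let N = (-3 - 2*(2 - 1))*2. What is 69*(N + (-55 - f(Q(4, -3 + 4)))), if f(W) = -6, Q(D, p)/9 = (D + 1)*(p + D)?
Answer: -4071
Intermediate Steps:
Q(D, p) = 9*(1 + D)*(D + p) (Q(D, p) = 9*((D + 1)*(p + D)) = 9*((1 + D)*(D + p)) = 9*(1 + D)*(D + p))
N = -10 (N = (-3 - 2*1)*2 = (-3 - 2)*2 = -5*2 = -10)
69*(N + (-55 - f(Q(4, -3 + 4)))) = 69*(-10 + (-55 - 1*(-6))) = 69*(-10 + (-55 + 6)) = 69*(-10 - 49) = 69*(-59) = -4071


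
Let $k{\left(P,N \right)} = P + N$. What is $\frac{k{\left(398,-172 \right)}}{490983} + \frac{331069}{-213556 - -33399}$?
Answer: $- \frac{162508535345}{88454024331} \approx -1.8372$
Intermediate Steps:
$k{\left(P,N \right)} = N + P$
$\frac{k{\left(398,-172 \right)}}{490983} + \frac{331069}{-213556 - -33399} = \frac{-172 + 398}{490983} + \frac{331069}{-213556 - -33399} = 226 \cdot \frac{1}{490983} + \frac{331069}{-213556 + 33399} = \frac{226}{490983} + \frac{331069}{-180157} = \frac{226}{490983} + 331069 \left(- \frac{1}{180157}\right) = \frac{226}{490983} - \frac{331069}{180157} = - \frac{162508535345}{88454024331}$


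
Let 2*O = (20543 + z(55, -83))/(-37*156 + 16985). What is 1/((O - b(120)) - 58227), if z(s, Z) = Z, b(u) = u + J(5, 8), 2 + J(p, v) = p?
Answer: -11213/654268320 ≈ -1.7138e-5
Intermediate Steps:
J(p, v) = -2 + p
b(u) = 3 + u (b(u) = u + (-2 + 5) = u + 3 = 3 + u)
O = 10230/11213 (O = ((20543 - 83)/(-37*156 + 16985))/2 = (20460/(-5772 + 16985))/2 = (20460/11213)/2 = (20460*(1/11213))/2 = (½)*(20460/11213) = 10230/11213 ≈ 0.91233)
1/((O - b(120)) - 58227) = 1/((10230/11213 - (3 + 120)) - 58227) = 1/((10230/11213 - 1*123) - 58227) = 1/((10230/11213 - 123) - 58227) = 1/(-1368969/11213 - 58227) = 1/(-654268320/11213) = -11213/654268320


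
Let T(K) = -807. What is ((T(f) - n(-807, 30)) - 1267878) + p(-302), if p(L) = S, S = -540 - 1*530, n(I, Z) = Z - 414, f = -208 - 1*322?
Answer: -1269371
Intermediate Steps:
f = -530 (f = -208 - 322 = -530)
n(I, Z) = -414 + Z
S = -1070 (S = -540 - 530 = -1070)
p(L) = -1070
((T(f) - n(-807, 30)) - 1267878) + p(-302) = ((-807 - (-414 + 30)) - 1267878) - 1070 = ((-807 - 1*(-384)) - 1267878) - 1070 = ((-807 + 384) - 1267878) - 1070 = (-423 - 1267878) - 1070 = -1268301 - 1070 = -1269371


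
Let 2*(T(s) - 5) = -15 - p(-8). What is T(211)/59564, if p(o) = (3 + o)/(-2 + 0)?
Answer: -15/238256 ≈ -6.2958e-5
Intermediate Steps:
p(o) = -3/2 - o/2 (p(o) = (3 + o)/(-2) = (3 + o)*(-½) = -3/2 - o/2)
T(s) = -15/4 (T(s) = 5 + (-15 - (-3/2 - ½*(-8)))/2 = 5 + (-15 - (-3/2 + 4))/2 = 5 + (-15 - 1*5/2)/2 = 5 + (-15 - 5/2)/2 = 5 + (½)*(-35/2) = 5 - 35/4 = -15/4)
T(211)/59564 = -15/4/59564 = -15/4*1/59564 = -15/238256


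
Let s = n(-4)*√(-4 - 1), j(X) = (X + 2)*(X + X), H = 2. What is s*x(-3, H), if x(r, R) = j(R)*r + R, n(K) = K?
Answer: 184*I*√5 ≈ 411.44*I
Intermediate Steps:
j(X) = 2*X*(2 + X) (j(X) = (2 + X)*(2*X) = 2*X*(2 + X))
x(r, R) = R + 2*R*r*(2 + R) (x(r, R) = (2*R*(2 + R))*r + R = 2*R*r*(2 + R) + R = R + 2*R*r*(2 + R))
s = -4*I*√5 (s = -4*√(-4 - 1) = -4*I*√5 ≈ -8.9443*I)
s*x(-3, H) = (-4*I*√5)*(2*(1 + 2*(-3)*(2 + 2))) = (-4*I*√5)*(2*(1 + 2*(-3)*4)) = (-4*I*√5)*(2*(1 - 24)) = (-4*I*√5)*(2*(-23)) = -4*I*√5*(-46) = 184*I*√5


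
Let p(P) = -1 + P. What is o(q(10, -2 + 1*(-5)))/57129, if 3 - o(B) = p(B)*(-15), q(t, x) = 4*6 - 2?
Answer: 106/19043 ≈ 0.0055664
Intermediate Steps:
q(t, x) = 22 (q(t, x) = 24 - 2 = 22)
o(B) = -12 + 15*B (o(B) = 3 - (-1 + B)*(-15) = 3 - (15 - 15*B) = 3 + (-15 + 15*B) = -12 + 15*B)
o(q(10, -2 + 1*(-5)))/57129 = (-12 + 15*22)/57129 = (-12 + 330)*(1/57129) = 318*(1/57129) = 106/19043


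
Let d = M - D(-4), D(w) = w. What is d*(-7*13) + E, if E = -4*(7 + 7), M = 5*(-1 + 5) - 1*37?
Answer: 1127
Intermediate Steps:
M = -17 (M = 5*4 - 37 = 20 - 37 = -17)
E = -56 (E = -4*14 = -56)
d = -13 (d = -17 - 1*(-4) = -17 + 4 = -13)
d*(-7*13) + E = -(-91)*13 - 56 = -13*(-91) - 56 = 1183 - 56 = 1127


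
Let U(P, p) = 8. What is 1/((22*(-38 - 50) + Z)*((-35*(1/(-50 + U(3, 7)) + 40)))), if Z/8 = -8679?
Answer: 3/299567180 ≈ 1.0014e-8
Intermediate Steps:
Z = -69432 (Z = 8*(-8679) = -69432)
1/((22*(-38 - 50) + Z)*((-35*(1/(-50 + U(3, 7)) + 40)))) = 1/((22*(-38 - 50) - 69432)*((-35*(1/(-50 + 8) + 40)))) = 1/((22*(-88) - 69432)*((-35*(1/(-42) + 40)))) = 1/((-1936 - 69432)*((-35*(-1/42 + 40)))) = 1/((-71368)*((-35*1679/42))) = -1/(71368*(-8395/6)) = -1/71368*(-6/8395) = 3/299567180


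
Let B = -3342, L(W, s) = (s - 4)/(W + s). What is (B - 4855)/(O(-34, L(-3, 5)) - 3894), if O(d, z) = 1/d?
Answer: 278698/132397 ≈ 2.1050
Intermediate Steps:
L(W, s) = (-4 + s)/(W + s)
(B - 4855)/(O(-34, L(-3, 5)) - 3894) = (-3342 - 4855)/(1/(-34) - 3894) = -8197/(-1/34 - 3894) = -8197/(-132397/34) = -8197*(-34/132397) = 278698/132397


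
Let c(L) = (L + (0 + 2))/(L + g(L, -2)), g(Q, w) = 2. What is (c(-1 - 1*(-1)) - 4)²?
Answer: 9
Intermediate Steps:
c(L) = 1 (c(L) = (L + (0 + 2))/(L + 2) = (L + 2)/(2 + L) = (2 + L)/(2 + L) = 1)
(c(-1 - 1*(-1)) - 4)² = (1 - 4)² = (-3)² = 9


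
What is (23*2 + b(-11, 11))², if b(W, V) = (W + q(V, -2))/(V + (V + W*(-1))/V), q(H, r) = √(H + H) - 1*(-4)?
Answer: (591 + √22)²/169 ≈ 2099.7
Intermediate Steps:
q(H, r) = 4 + √2*√H (q(H, r) = √(2*H) + 4 = √2*√H + 4 = 4 + √2*√H)
b(W, V) = (4 + W + √2*√V)/(V + (V - W)/V) (b(W, V) = (W + (4 + √2*√V))/(V + (V + W*(-1))/V) = (4 + W + √2*√V)/(V + (V - W)/V))
(23*2 + b(-11, 11))² = (23*2 + 11*(4 - 11 + √2*√11)/(11 + 11² - 1*(-11)))² = (46 + 11*(4 - 11 + √22)/(11 + 121 + 11))² = (46 + 11*(-7 + √22)/143)² = (46 + 11*(1/143)*(-7 + √22))² = (46 + (-7/13 + √22/13))² = (591/13 + √22/13)²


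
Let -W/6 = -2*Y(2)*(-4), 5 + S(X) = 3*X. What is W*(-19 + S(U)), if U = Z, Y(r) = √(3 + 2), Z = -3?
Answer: 1584*√5 ≈ 3541.9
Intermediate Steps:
Y(r) = √5
U = -3
S(X) = -5 + 3*X
W = -48*√5 (W = -6*(-2*√5)*(-4) = -48*√5 ≈ -107.33)
W*(-19 + S(U)) = (-48*√5)*(-19 + (-5 + 3*(-3))) = (-48*√5)*(-19 + (-5 - 9)) = (-48*√5)*(-19 - 14) = -48*√5*(-33) = 1584*√5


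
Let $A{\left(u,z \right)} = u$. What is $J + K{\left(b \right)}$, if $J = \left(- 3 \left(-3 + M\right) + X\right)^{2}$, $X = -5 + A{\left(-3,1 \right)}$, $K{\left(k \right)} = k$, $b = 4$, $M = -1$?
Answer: $20$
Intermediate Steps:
$X = -8$ ($X = -5 - 3 = -8$)
$J = 16$ ($J = \left(- 3 \left(-3 - 1\right) - 8\right)^{2} = \left(\left(-3\right) \left(-4\right) - 8\right)^{2} = \left(12 - 8\right)^{2} = 4^{2} = 16$)
$J + K{\left(b \right)} = 16 + 4 = 20$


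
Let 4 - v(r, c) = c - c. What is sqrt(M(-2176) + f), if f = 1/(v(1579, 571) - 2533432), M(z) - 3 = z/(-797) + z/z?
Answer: sqrt(762187280023830595)/336523686 ≈ 2.5943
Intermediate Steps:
v(r, c) = 4 (v(r, c) = 4 - (c - c) = 4 - 1*0 = 4 + 0 = 4)
M(z) = 4 - z/797 (M(z) = 3 + (z/(-797) + z/z) = 3 + (z*(-1/797) + 1) = 3 + (-z/797 + 1) = 3 + (1 - z/797) = 4 - z/797)
f = -1/2533428 (f = 1/(4 - 2533432) = 1/(-2533428) = -1/2533428 ≈ -3.9472e-7)
sqrt(M(-2176) + f) = sqrt((4 - 1/797*(-2176)) - 1/2533428) = sqrt((4 + 2176/797) - 1/2533428) = sqrt(5364/797 - 1/2533428) = sqrt(13589306995/2019142116) = sqrt(762187280023830595)/336523686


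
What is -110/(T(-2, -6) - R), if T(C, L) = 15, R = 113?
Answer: 55/49 ≈ 1.1224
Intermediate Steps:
-110/(T(-2, -6) - R) = -110/(15 - 1*113) = -110/(15 - 113) = -110/(-98) = -110*(-1/98) = 55/49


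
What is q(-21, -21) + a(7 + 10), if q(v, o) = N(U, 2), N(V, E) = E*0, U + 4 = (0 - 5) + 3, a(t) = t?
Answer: 17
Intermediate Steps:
U = -6 (U = -4 + ((0 - 5) + 3) = -4 + (-5 + 3) = -4 - 2 = -6)
N(V, E) = 0
q(v, o) = 0
q(-21, -21) + a(7 + 10) = 0 + (7 + 10) = 0 + 17 = 17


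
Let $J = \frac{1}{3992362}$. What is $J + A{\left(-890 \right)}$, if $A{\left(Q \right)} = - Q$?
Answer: $\frac{3553202181}{3992362} \approx 890.0$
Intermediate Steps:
$J = \frac{1}{3992362} \approx 2.5048 \cdot 10^{-7}$
$J + A{\left(-890 \right)} = \frac{1}{3992362} - -890 = \frac{1}{3992362} + 890 = \frac{3553202181}{3992362}$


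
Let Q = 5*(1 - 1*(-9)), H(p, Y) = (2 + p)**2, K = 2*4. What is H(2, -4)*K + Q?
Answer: 178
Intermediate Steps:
K = 8
Q = 50 (Q = 5*(1 + 9) = 5*10 = 50)
H(2, -4)*K + Q = (2 + 2)**2*8 + 50 = 4**2*8 + 50 = 16*8 + 50 = 128 + 50 = 178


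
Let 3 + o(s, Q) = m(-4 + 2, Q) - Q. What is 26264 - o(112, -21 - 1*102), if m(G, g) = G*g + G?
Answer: 25900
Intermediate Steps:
m(G, g) = G + G*g
o(s, Q) = -5 - 3*Q (o(s, Q) = -3 + ((-4 + 2)*(1 + Q) - Q) = -3 + (-2*(1 + Q) - Q) = -3 + ((-2 - 2*Q) - Q) = -3 + (-2 - 3*Q) = -5 - 3*Q)
26264 - o(112, -21 - 1*102) = 26264 - (-5 - 3*(-21 - 1*102)) = 26264 - (-5 - 3*(-21 - 102)) = 26264 - (-5 - 3*(-123)) = 26264 - (-5 + 369) = 26264 - 1*364 = 26264 - 364 = 25900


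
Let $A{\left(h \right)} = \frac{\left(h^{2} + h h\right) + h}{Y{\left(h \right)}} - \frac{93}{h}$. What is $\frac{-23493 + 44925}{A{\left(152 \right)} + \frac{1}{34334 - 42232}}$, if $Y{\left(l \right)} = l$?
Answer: $\frac{4288171712}{60902769} \approx 70.41$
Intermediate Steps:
$A{\left(h \right)} = - \frac{93}{h} + \frac{h + 2 h^{2}}{h}$ ($A{\left(h \right)} = \frac{\left(h^{2} + h h\right) + h}{h} - \frac{93}{h} = \frac{\left(h^{2} + h^{2}\right) + h}{h} - \frac{93}{h} = \frac{2 h^{2} + h}{h} - \frac{93}{h} = \frac{h + 2 h^{2}}{h} - \frac{93}{h} = - \frac{93}{h} + \frac{h + 2 h^{2}}{h}$)
$\frac{-23493 + 44925}{A{\left(152 \right)} + \frac{1}{34334 - 42232}} = \frac{-23493 + 44925}{\left(1 - \frac{93}{152} + 2 \cdot 152\right) + \frac{1}{34334 - 42232}} = \frac{21432}{\left(1 - \frac{93}{152} + 304\right) + \frac{1}{-7898}} = \frac{21432}{\left(1 - \frac{93}{152} + 304\right) - \frac{1}{7898}} = \frac{21432}{\frac{46267}{152} - \frac{1}{7898}} = \frac{21432}{\frac{182708307}{600248}} = 21432 \cdot \frac{600248}{182708307} = \frac{4288171712}{60902769}$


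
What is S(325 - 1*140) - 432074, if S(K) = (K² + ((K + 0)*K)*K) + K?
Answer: 5933961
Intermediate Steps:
S(K) = K + K² + K³ (S(K) = (K² + (K*K)*K) + K = (K² + K²*K) + K = (K² + K³) + K = K + K² + K³)
S(325 - 1*140) - 432074 = (325 - 1*140)*(1 + (325 - 1*140) + (325 - 1*140)²) - 432074 = (325 - 140)*(1 + (325 - 140) + (325 - 140)²) - 432074 = 185*(1 + 185 + 185²) - 432074 = 185*(1 + 185 + 34225) - 432074 = 185*34411 - 432074 = 6366035 - 432074 = 5933961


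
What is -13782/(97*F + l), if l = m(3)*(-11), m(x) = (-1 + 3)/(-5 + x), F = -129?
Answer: 6891/6251 ≈ 1.1024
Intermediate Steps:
m(x) = 2/(-5 + x)
l = 11 (l = (2/(-5 + 3))*(-11) = (2/(-2))*(-11) = (2*(-1/2))*(-11) = -1*(-11) = 11)
-13782/(97*F + l) = -13782/(97*(-129) + 11) = -13782/(-12513 + 11) = -13782/(-12502) = -13782*(-1/12502) = 6891/6251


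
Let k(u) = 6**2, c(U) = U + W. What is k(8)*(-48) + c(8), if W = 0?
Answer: -1720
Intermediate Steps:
c(U) = U (c(U) = U + 0 = U)
k(u) = 36
k(8)*(-48) + c(8) = 36*(-48) + 8 = -1728 + 8 = -1720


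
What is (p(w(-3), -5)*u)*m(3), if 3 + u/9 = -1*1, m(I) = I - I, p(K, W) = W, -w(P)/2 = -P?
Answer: 0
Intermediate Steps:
w(P) = 2*P (w(P) = -(-2)*P = 2*P)
m(I) = 0
u = -36 (u = -27 + 9*(-1*1) = -27 + 9*(-1) = -27 - 9 = -36)
(p(w(-3), -5)*u)*m(3) = -5*(-36)*0 = 180*0 = 0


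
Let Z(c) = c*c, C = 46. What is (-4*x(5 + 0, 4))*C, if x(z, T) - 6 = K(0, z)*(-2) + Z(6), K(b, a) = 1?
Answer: -7360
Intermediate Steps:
Z(c) = c²
x(z, T) = 40 (x(z, T) = 6 + (1*(-2) + 6²) = 6 + (-2 + 36) = 6 + 34 = 40)
(-4*x(5 + 0, 4))*C = -4*40*46 = -160*46 = -7360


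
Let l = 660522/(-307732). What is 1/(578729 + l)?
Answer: 153866/89046386053 ≈ 1.7279e-6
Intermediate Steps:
l = -330261/153866 (l = 660522*(-1/307732) = -330261/153866 ≈ -2.1464)
1/(578729 + l) = 1/(578729 - 330261/153866) = 1/(89046386053/153866) = 153866/89046386053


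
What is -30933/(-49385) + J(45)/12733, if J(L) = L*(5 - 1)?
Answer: 3384531/5284195 ≈ 0.64050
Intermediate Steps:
J(L) = 4*L (J(L) = L*4 = 4*L)
-30933/(-49385) + J(45)/12733 = -30933/(-49385) + (4*45)/12733 = -30933*(-1/49385) + 180*(1/12733) = 4419/7055 + 180/12733 = 3384531/5284195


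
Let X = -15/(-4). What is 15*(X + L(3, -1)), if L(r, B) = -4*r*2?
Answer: -1215/4 ≈ -303.75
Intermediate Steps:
L(r, B) = -8*r
X = 15/4 (X = -15*(-¼) = 15/4 ≈ 3.7500)
15*(X + L(3, -1)) = 15*(15/4 - 8*3) = 15*(15/4 - 24) = 15*(-81/4) = -1215/4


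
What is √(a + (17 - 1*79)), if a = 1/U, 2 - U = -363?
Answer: I*√8259585/365 ≈ 7.8738*I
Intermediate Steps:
U = 365 (U = 2 - 1*(-363) = 2 + 363 = 365)
a = 1/365 ≈ 0.0027397
√(a + (17 - 1*79)) = √(1/365 + (17 - 1*79)) = √(1/365 + (17 - 79)) = √(1/365 - 62) = √(-22629/365) = I*√8259585/365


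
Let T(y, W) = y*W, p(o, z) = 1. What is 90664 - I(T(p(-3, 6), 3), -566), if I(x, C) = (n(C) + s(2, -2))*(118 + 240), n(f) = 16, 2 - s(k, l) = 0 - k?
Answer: 83504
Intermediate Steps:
s(k, l) = 2 + k (s(k, l) = 2 - (0 - k) = 2 - (-1)*k = 2 + k)
T(y, W) = W*y
I(x, C) = 7160 (I(x, C) = (16 + (2 + 2))*(118 + 240) = (16 + 4)*358 = 20*358 = 7160)
90664 - I(T(p(-3, 6), 3), -566) = 90664 - 1*7160 = 90664 - 7160 = 83504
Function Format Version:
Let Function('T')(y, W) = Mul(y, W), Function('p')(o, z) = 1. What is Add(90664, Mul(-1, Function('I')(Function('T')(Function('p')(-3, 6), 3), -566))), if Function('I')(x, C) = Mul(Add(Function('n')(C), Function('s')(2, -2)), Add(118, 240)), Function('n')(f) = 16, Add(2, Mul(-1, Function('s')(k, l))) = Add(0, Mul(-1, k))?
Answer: 83504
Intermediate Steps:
Function('s')(k, l) = Add(2, k) (Function('s')(k, l) = Add(2, Mul(-1, Add(0, Mul(-1, k)))) = Add(2, Mul(-1, Mul(-1, k))) = Add(2, k))
Function('T')(y, W) = Mul(W, y)
Function('I')(x, C) = 7160 (Function('I')(x, C) = Mul(Add(16, Add(2, 2)), Add(118, 240)) = Mul(Add(16, 4), 358) = Mul(20, 358) = 7160)
Add(90664, Mul(-1, Function('I')(Function('T')(Function('p')(-3, 6), 3), -566))) = Add(90664, Mul(-1, 7160)) = Add(90664, -7160) = 83504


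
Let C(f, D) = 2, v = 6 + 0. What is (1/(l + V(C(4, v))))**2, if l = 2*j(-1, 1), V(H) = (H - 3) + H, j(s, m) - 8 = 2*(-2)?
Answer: 1/81 ≈ 0.012346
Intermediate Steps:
v = 6
j(s, m) = 4 (j(s, m) = 8 + 2*(-2) = 8 - 4 = 4)
V(H) = -3 + 2*H (V(H) = (-3 + H) + H = -3 + 2*H)
l = 8 (l = 2*4 = 8)
(1/(l + V(C(4, v))))**2 = (1/(8 + (-3 + 2*2)))**2 = (1/(8 + (-3 + 4)))**2 = (1/(8 + 1))**2 = (1/9)**2 = 1/81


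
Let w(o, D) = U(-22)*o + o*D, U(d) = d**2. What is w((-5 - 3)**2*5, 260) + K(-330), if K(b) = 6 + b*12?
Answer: 234126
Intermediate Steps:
K(b) = 6 + 12*b
w(o, D) = 484*o + D*o (w(o, D) = (-22)**2*o + o*D = 484*o + D*o)
w((-5 - 3)**2*5, 260) + K(-330) = ((-5 - 3)**2*5)*(484 + 260) + (6 + 12*(-330)) = ((-8)**2*5)*744 + (6 - 3960) = (64*5)*744 - 3954 = 320*744 - 3954 = 238080 - 3954 = 234126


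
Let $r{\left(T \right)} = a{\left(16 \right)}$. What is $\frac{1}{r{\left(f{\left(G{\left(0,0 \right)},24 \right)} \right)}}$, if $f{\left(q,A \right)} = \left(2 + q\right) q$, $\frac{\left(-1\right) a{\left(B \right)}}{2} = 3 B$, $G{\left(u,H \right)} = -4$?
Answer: $- \frac{1}{96} \approx -0.010417$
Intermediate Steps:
$a{\left(B \right)} = - 6 B$ ($a{\left(B \right)} = - 2 \cdot 3 B = - 6 B$)
$f{\left(q,A \right)} = q \left(2 + q\right)$
$r{\left(T \right)} = -96$ ($r{\left(T \right)} = \left(-6\right) 16 = -96$)
$\frac{1}{r{\left(f{\left(G{\left(0,0 \right)},24 \right)} \right)}} = \frac{1}{-96} = - \frac{1}{96}$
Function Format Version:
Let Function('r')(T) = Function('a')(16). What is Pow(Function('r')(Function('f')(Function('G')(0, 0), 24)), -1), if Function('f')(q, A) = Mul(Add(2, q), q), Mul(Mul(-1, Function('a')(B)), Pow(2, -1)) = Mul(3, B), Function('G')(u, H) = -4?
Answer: Rational(-1, 96) ≈ -0.010417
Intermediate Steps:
Function('a')(B) = Mul(-6, B) (Function('a')(B) = Mul(-2, Mul(3, B)) = Mul(-6, B))
Function('f')(q, A) = Mul(q, Add(2, q))
Function('r')(T) = -96 (Function('r')(T) = Mul(-6, 16) = -96)
Pow(Function('r')(Function('f')(Function('G')(0, 0), 24)), -1) = Pow(-96, -1) = Rational(-1, 96)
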